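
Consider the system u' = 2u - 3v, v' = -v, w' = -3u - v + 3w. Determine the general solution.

u(t) = K_1e^(-t) - K_2e^(2t), v(t) = K_1e^(-t), w(t) = K_1e^(-t) - 3K_2e^(2t) + K_3e^(3t)

Coefficient matrix A = [[2, -3, 0], [0, -1, 0], [-3, -1, 3]].
det(A - λI) = 0 gives eigenvalues λ = -1, 2, 3.
For λ=-1: eigenvector (1,1,1).
For λ=2: eigenvector (-1,0,-3).
For λ=3: eigenvector (0,0,1).
General solution: K_1e^(-t)(1,1,1) + K_2e^(2t)(-1,0,-3) + K_3e^(3t)(0,0,1).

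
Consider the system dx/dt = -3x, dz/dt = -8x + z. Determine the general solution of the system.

Coefficient matrix A = [[-3, 0], [-8, 1]].
Characteristic polynomial det(A - λI) = λ^2 + 2λ - 3 = 0.
Eigenvalues λ = 1, -3.
For λ=1: (A-λI) row 1 is [-4, 0], so an eigenvector is (0, 1).
For λ=-3: (A-λI) row 2 is [-8, 4], so an eigenvector is (-1, -2).
General solution: c_1e^(t)(0,1) + c_2e^(-3t)(-1,-2).

x(t) = -c_2e^(-3t), z(t) = c_1e^(t) - 2c_2e^(-3t)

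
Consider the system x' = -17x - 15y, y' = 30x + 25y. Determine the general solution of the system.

Coefficient matrix A = [[-17, -15], [30, 25]].
Characteristic polynomial det(A - λI) = λ^2 - 8λ + 25 = 0.
Eigenvalues λ = 4 ± 3i (complex conjugate pair).
For λ=4+3i: an eigenvector is (2,-3) - i(1,-1) = (2 - i, -3 + i).
A real fundamental pair from Re and Im of e^((4+3i)t)v: X_1 = e^(4t)(cos(3t)·(2,-3) + sin(3t)·(1,-1)), X_2 = e^(4t)(sin(3t)·(2,-3) - cos(3t)·(1,-1)).
General solution: c_1X_1 + c_2X_2.

x(t) = c_1e^(4t)sin(3t) + 2c_1e^(4t)cos(3t) + 2c_2e^(4t)sin(3t) - c_2e^(4t)cos(3t), y(t) = -c_1e^(4t)sin(3t) - 3c_1e^(4t)cos(3t) - 3c_2e^(4t)sin(3t) + c_2e^(4t)cos(3t)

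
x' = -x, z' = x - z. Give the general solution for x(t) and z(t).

Coefficient matrix A = [[-1, 0], [1, -1]].
Characteristic polynomial det(A - λI) = λ^2 + 2λ + 1 = 0.
Single eigenvalue λ = -1 with algebraic multiplicity 2.
Eigenvector v = (0,1); generalized eigenvector w with (A-λI)w=v is (1,3).
General solution: e^(-t)[c_1·v + c_2·(t·v + w)].

x(t) = c_2e^(-t), z(t) = c_1e^(-t) + c_2te^(-t) + 3c_2e^(-t)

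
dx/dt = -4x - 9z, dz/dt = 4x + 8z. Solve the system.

x(t) = 3K_1e^(2t) + 3K_2te^(2t) + K_2e^(2t), z(t) = -2K_1e^(2t) - 2K_2te^(2t) - K_2e^(2t)

Coefficient matrix A = [[-4, -9], [4, 8]].
Characteristic polynomial det(A - λI) = λ^2 - 4λ + 4 = 0.
Single eigenvalue λ = 2 with algebraic multiplicity 2.
Eigenvector v = (3,-2); generalized eigenvector w with (A-λI)w=v is (1,-1).
General solution: e^(2t)[K_1·v + K_2·(t·v + w)].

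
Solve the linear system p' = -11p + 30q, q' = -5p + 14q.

Coefficient matrix A = [[-11, 30], [-5, 14]].
Characteristic polynomial det(A - λI) = λ^2 - 3λ - 4 = 0.
Eigenvalues λ = 4, -1.
For λ=4: (A-λI) row 1 is [-15, 30], so an eigenvector is (2, 1).
For λ=-1: (A-λI) row 1 is [-10, 30], so an eigenvector is (-3, -1).
General solution: K_1e^(4t)(2,1) + K_2e^(-t)(-3,-1).

p(t) = 2K_1e^(4t) - 3K_2e^(-t), q(t) = K_1e^(4t) - K_2e^(-t)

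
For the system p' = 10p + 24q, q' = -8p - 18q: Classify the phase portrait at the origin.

A = [[10,24],[-8,-18]]; det(A-λI) = λ^2 + 8λ + 12.
λ = -6, -2: both negative.

stable node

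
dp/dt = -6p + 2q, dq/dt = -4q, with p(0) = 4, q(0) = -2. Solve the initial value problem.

p(t) = -2e^(-4t) + 6e^(-6t), q(t) = -2e^(-4t)

Coefficient matrix A = [[-6, 2], [0, -4]].
Characteristic polynomial det(A - λI) = λ^2 + 10λ + 24 = 0.
Eigenvalues λ = -6, -4.
For λ=-6: (A-λI) row 1 is [0, 2], so an eigenvector is (-1, 0).
For λ=-4: (A-λI) row 1 is [-2, 2], so an eigenvector is (1, 1).
General solution: c_1e^(-6t)(-1,0) + c_2e^(-4t)(1,1).
Applying p(0)=4, q(0)=-2 gives c_1=-6, c_2=-2.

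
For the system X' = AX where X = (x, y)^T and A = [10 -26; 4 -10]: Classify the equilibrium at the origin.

center

A = [[10,-26],[4,-10]]; det(A-λI) = λ^2 + 4.
λ = 0 ± 2i: zero real part.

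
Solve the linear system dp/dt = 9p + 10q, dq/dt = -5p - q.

Coefficient matrix A = [[9, 10], [-5, -1]].
Characteristic polynomial det(A - λI) = λ^2 - 8λ + 41 = 0.
Eigenvalues λ = 4 ± 5i (complex conjugate pair).
For λ=4+5i: an eigenvector is (-1,1) - i(1,0) = (-1 - i, 1).
A real fundamental pair from Re and Im of e^((4+5i)t)v: X_1 = e^(4t)(cos(5t)·(-1,1) + sin(5t)·(1,0)), X_2 = e^(4t)(sin(5t)·(-1,1) - cos(5t)·(1,0)).
General solution: K_1X_1 + K_2X_2.

p(t) = K_1e^(4t)sin(5t) - K_1e^(4t)cos(5t) - K_2e^(4t)sin(5t) - K_2e^(4t)cos(5t), q(t) = K_1e^(4t)cos(5t) + K_2e^(4t)sin(5t)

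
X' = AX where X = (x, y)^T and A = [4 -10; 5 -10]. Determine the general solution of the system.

x(t) = C_1e^(-3t)sin(t) + 3C_1e^(-3t)cos(t) + 3C_2e^(-3t)sin(t) - C_2e^(-3t)cos(t), y(t) = C_1e^(-3t)sin(t) + 2C_1e^(-3t)cos(t) + 2C_2e^(-3t)sin(t) - C_2e^(-3t)cos(t)

Coefficient matrix A = [[4, -10], [5, -10]].
Characteristic polynomial det(A - λI) = λ^2 + 6λ + 10 = 0.
Eigenvalues λ = -3 ± i (complex conjugate pair).
For λ=-3+i: an eigenvector is (3,2) - i(1,1) = (3 - i, 2 - i).
A real fundamental pair from Re and Im of e^((-3+i)t)v: X_1 = e^(-3t)(cos(t)·(3,2) + sin(t)·(1,1)), X_2 = e^(-3t)(sin(t)·(3,2) - cos(t)·(1,1)).
General solution: C_1X_1 + C_2X_2.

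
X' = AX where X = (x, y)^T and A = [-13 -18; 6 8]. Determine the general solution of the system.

x(t) = -3C_1e^(-t) - 2C_2e^(-4t), y(t) = 2C_1e^(-t) + C_2e^(-4t)

Coefficient matrix A = [[-13, -18], [6, 8]].
Characteristic polynomial det(A - λI) = λ^2 + 5λ + 4 = 0.
Eigenvalues λ = -1, -4.
For λ=-1: (A-λI) row 1 is [-12, -18], so an eigenvector is (-3, 2).
For λ=-4: (A-λI) row 1 is [-9, -18], so an eigenvector is (-2, 1).
General solution: C_1e^(-t)(-3,2) + C_2e^(-4t)(-2,1).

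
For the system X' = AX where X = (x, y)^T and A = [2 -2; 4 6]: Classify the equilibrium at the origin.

A = [[2,-2],[4,6]]; det(A-λI) = λ^2 - 8λ + 20.
λ = 4 ± 2i: positive real part.

unstable spiral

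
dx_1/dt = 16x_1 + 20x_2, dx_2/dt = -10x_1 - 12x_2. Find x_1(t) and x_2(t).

Coefficient matrix A = [[16, 20], [-10, -12]].
Characteristic polynomial det(A - λI) = λ^2 - 4λ + 8 = 0.
Eigenvalues λ = 2 ± 2i (complex conjugate pair).
For λ=2+2i: an eigenvector is (3,-2) - i(1,-1) = (3 - i, -2 + i).
A real fundamental pair from Re and Im of e^((2+2i)t)v: X_1 = e^(2t)(cos(2t)·(3,-2) + sin(2t)·(1,-1)), X_2 = e^(2t)(sin(2t)·(3,-2) - cos(2t)·(1,-1)).
General solution: c_1X_1 + c_2X_2.

x_1(t) = c_1e^(2t)sin(2t) + 3c_1e^(2t)cos(2t) + 3c_2e^(2t)sin(2t) - c_2e^(2t)cos(2t), x_2(t) = -c_1e^(2t)sin(2t) - 2c_1e^(2t)cos(2t) - 2c_2e^(2t)sin(2t) + c_2e^(2t)cos(2t)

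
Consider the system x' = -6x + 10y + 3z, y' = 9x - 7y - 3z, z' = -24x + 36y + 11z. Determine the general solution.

Coefficient matrix A = [[-6, 10, 3], [9, -7, -3], [-24, 36, 11]].
det(A - λI) = 0 gives eigenvalues λ = 3, -1, -4.
For λ=3: eigenvector (1,0,3).
For λ=-1: eigenvector (-1,1,-5).
For λ=-4: eigenvector (1,-1,4).
General solution: K_1e^(3t)(1,0,3) + K_2e^(-t)(-1,1,-5) + K_3e^(-4t)(1,-1,4).

x(t) = K_1e^(3t) - K_2e^(-t) + K_3e^(-4t), y(t) = K_2e^(-t) - K_3e^(-4t), z(t) = 3K_1e^(3t) - 5K_2e^(-t) + 4K_3e^(-4t)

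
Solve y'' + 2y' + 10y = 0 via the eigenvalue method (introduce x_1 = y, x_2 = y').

Let x_1 = y, x_2 = y'. Then x_1' = x_2 and x_2' = -10x_1 - 2x_2.
A = [[0,1],[-10,-2]]; det(A-λI) = λ^2 + 2λ + 10.
Eigenvalues λ = -1 ± 3i.

y(t) = C_1e^(-t)cos(3t) + C_2e^(-t)sin(3t)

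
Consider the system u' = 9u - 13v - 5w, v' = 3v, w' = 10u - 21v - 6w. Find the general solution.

Coefficient matrix A = [[9, -13, -5], [0, 3, 0], [10, -21, -6]].
det(A - λI) = 0 gives eigenvalues λ = -1, 3, 4.
For λ=-1: eigenvector (1,0,2).
For λ=3: eigenvector (3,1,1).
For λ=4: eigenvector (1,0,1).
General solution: c_1e^(-t)(1,0,2) + c_2e^(3t)(3,1,1) + c_3e^(4t)(1,0,1).

u(t) = c_1e^(-t) + 3c_2e^(3t) + c_3e^(4t), v(t) = c_2e^(3t), w(t) = 2c_1e^(-t) + c_2e^(3t) + c_3e^(4t)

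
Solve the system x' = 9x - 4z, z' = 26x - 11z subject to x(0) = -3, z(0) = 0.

x(t) = -15e^(-t)sin(2t) - 3e^(-t)cos(2t), z(t) = -39e^(-t)sin(2t)

Coefficient matrix A = [[9, -4], [26, -11]].
Characteristic polynomial det(A - λI) = λ^2 + 2λ + 5 = 0.
Eigenvalues λ = -1 ± 2i (complex conjugate pair).
For λ=-1+2i: an eigenvector is (-1,-2) - i(-1,-3) = (-1 + i, -2 + 3i).
A real fundamental pair from Re and Im of e^((-1+2i)t)v: X_1 = e^(-t)(cos(2t)·(-1,-2) + sin(2t)·(-1,-3)), X_2 = e^(-t)(sin(2t)·(-1,-2) - cos(2t)·(-1,-3)).
General solution: c_1X_1 + c_2X_2.
Applying x(0)=-3, z(0)=0 gives c_1=9, c_2=6.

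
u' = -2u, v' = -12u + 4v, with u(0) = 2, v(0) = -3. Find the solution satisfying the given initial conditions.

u(t) = 2e^(-2t), v(t) = -7e^(4t) + 4e^(-2t)

Coefficient matrix A = [[-2, 0], [-12, 4]].
Characteristic polynomial det(A - λI) = λ^2 - 2λ - 8 = 0.
Eigenvalues λ = -2, 4.
For λ=-2: (A-λI) row 2 is [-12, 6], so an eigenvector is (-1, -2).
For λ=4: (A-λI) row 1 is [-6, 0], so an eigenvector is (0, 1).
General solution: K_1e^(-2t)(-1,-2) + K_2e^(4t)(0,1).
Applying u(0)=2, v(0)=-3 gives K_1=-2, K_2=-7.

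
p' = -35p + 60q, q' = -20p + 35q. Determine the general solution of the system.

Coefficient matrix A = [[-35, 60], [-20, 35]].
Characteristic polynomial det(A - λI) = λ^2 - 25 = 0.
Eigenvalues λ = -5, 5.
For λ=-5: (A-λI) row 1 is [-30, 60], so an eigenvector is (-2, -1).
For λ=5: (A-λI) row 1 is [-40, 60], so an eigenvector is (3, 2).
General solution: K_1e^(-5t)(-2,-1) + K_2e^(5t)(3,2).

p(t) = -2K_1e^(-5t) + 3K_2e^(5t), q(t) = -K_1e^(-5t) + 2K_2e^(5t)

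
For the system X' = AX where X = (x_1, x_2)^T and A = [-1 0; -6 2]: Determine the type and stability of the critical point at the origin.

A = [[-1,0],[-6,2]]; det(A-λI) = λ^2 - λ - 2.
λ = -1, 2: opposite signs.

saddle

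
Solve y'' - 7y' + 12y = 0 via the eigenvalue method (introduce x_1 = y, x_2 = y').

Let x_1 = y, x_2 = y'. Then x_1' = x_2 and x_2' = -12x_1 + 7x_2.
A = [[0,1],[-12,7]]; det(A-λI) = λ^2 - 7λ + 12.
Eigenvalues λ = 4, 3 with eigenvectors (1,4), (1,3).

y(t) = K_1e^(4t) + K_2e^(3t)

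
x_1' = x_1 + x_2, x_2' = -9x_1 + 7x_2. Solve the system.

x_1(t) = -C_1e^(4t) - C_2te^(4t) + C_2e^(4t), x_2(t) = -3C_1e^(4t) - 3C_2te^(4t) + 2C_2e^(4t)

Coefficient matrix A = [[1, 1], [-9, 7]].
Characteristic polynomial det(A - λI) = λ^2 - 8λ + 16 = 0.
Single eigenvalue λ = 4 with algebraic multiplicity 2.
Eigenvector v = (-1,-3); generalized eigenvector w with (A-λI)w=v is (1,2).
General solution: e^(4t)[C_1·v + C_2·(t·v + w)].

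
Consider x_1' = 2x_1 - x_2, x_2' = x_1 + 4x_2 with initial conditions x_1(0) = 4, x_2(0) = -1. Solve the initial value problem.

x_1(t) = -3te^(3t) + 4e^(3t), x_2(t) = 3te^(3t) - e^(3t)

Coefficient matrix A = [[2, -1], [1, 4]].
Characteristic polynomial det(A - λI) = λ^2 - 6λ + 9 = 0.
Single eigenvalue λ = 3 with algebraic multiplicity 2.
Eigenvector v = (-1,1); generalized eigenvector w with (A-λI)w=v is (2,-1).
General solution: e^(3t)[K_1·v + K_2·(t·v + w)].
Applying x_1(0)=4, x_2(0)=-1 gives K_1=2, K_2=3.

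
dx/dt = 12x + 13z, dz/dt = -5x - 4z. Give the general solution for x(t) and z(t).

x(t) = 2C_1e^(4t)sin(t) - 3C_1e^(4t)cos(t) - 3C_2e^(4t)sin(t) - 2C_2e^(4t)cos(t), z(t) = -C_1e^(4t)sin(t) + 2C_1e^(4t)cos(t) + 2C_2e^(4t)sin(t) + C_2e^(4t)cos(t)

Coefficient matrix A = [[12, 13], [-5, -4]].
Characteristic polynomial det(A - λI) = λ^2 - 8λ + 17 = 0.
Eigenvalues λ = 4 ± i (complex conjugate pair).
For λ=4+i: an eigenvector is (-3,2) - i(2,-1) = (-3 - 2i, 2 + i).
A real fundamental pair from Re and Im of e^((4+i)t)v: X_1 = e^(4t)(cos(t)·(-3,2) + sin(t)·(2,-1)), X_2 = e^(4t)(sin(t)·(-3,2) - cos(t)·(2,-1)).
General solution: C_1X_1 + C_2X_2.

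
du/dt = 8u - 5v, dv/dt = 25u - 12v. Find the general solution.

Coefficient matrix A = [[8, -5], [25, -12]].
Characteristic polynomial det(A - λI) = λ^2 + 4λ + 29 = 0.
Eigenvalues λ = -2 ± 5i (complex conjugate pair).
For λ=-2+5i: an eigenvector is (0,1) - i(-1,-2) = (0 + i, 1 + 2i).
A real fundamental pair from Re and Im of e^((-2+5i)t)v: X_1 = e^(-2t)(cos(5t)·(0,1) + sin(5t)·(-1,-2)), X_2 = e^(-2t)(sin(5t)·(0,1) - cos(5t)·(-1,-2)).
General solution: K_1X_1 + K_2X_2.

u(t) = -K_1e^(-2t)sin(5t) + K_2e^(-2t)cos(5t), v(t) = -2K_1e^(-2t)sin(5t) + K_1e^(-2t)cos(5t) + K_2e^(-2t)sin(5t) + 2K_2e^(-2t)cos(5t)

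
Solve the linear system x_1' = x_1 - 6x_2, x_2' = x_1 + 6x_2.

x_1(t) = 3C_1e^(3t) + 2C_2e^(4t), x_2(t) = -C_1e^(3t) - C_2e^(4t)

Coefficient matrix A = [[1, -6], [1, 6]].
Characteristic polynomial det(A - λI) = λ^2 - 7λ + 12 = 0.
Eigenvalues λ = 3, 4.
For λ=3: (A-λI) row 1 is [-2, -6], so an eigenvector is (3, -1).
For λ=4: (A-λI) row 1 is [-3, -6], so an eigenvector is (2, -1).
General solution: C_1e^(3t)(3,-1) + C_2e^(4t)(2,-1).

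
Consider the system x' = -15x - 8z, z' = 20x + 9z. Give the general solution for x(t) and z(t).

Coefficient matrix A = [[-15, -8], [20, 9]].
Characteristic polynomial det(A - λI) = λ^2 + 6λ + 25 = 0.
Eigenvalues λ = -3 ± 4i (complex conjugate pair).
For λ=-3+4i: an eigenvector is (1,-1) - i(-1,2) = (1 + i, -1 - 2i).
A real fundamental pair from Re and Im of e^((-3+4i)t)v: X_1 = e^(-3t)(cos(4t)·(1,-1) + sin(4t)·(-1,2)), X_2 = e^(-3t)(sin(4t)·(1,-1) - cos(4t)·(-1,2)).
General solution: C_1X_1 + C_2X_2.

x(t) = -C_1e^(-3t)sin(4t) + C_1e^(-3t)cos(4t) + C_2e^(-3t)sin(4t) + C_2e^(-3t)cos(4t), z(t) = 2C_1e^(-3t)sin(4t) - C_1e^(-3t)cos(4t) - C_2e^(-3t)sin(4t) - 2C_2e^(-3t)cos(4t)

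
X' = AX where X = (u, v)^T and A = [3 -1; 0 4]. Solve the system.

Coefficient matrix A = [[3, -1], [0, 4]].
Characteristic polynomial det(A - λI) = λ^2 - 7λ + 12 = 0.
Eigenvalues λ = 4, 3.
For λ=4: (A-λI) row 1 is [-1, -1], so an eigenvector is (-1, 1).
For λ=3: (A-λI) row 1 is [0, -1], so an eigenvector is (-1, 0).
General solution: c_1e^(4t)(-1,1) + c_2e^(3t)(-1,0).

u(t) = -c_1e^(4t) - c_2e^(3t), v(t) = c_1e^(4t)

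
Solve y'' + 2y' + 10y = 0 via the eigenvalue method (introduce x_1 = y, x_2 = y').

Let x_1 = y, x_2 = y'. Then x_1' = x_2 and x_2' = -10x_1 - 2x_2.
A = [[0,1],[-10,-2]]; det(A-λI) = λ^2 + 2λ + 10.
Eigenvalues λ = -1 ± 3i.

y(t) = K_1e^(-t)cos(3t) + K_2e^(-t)sin(3t)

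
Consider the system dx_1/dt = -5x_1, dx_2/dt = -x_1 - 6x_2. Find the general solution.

x_1(t) = -K_2e^(-5t), x_2(t) = K_1e^(-6t) + K_2e^(-5t)

Coefficient matrix A = [[-5, 0], [-1, -6]].
Characteristic polynomial det(A - λI) = λ^2 + 11λ + 30 = 0.
Eigenvalues λ = -6, -5.
For λ=-6: (A-λI) row 1 is [1, 0], so an eigenvector is (0, 1).
For λ=-5: (A-λI) row 2 is [-1, -1], so an eigenvector is (-1, 1).
General solution: K_1e^(-6t)(0,1) + K_2e^(-5t)(-1,1).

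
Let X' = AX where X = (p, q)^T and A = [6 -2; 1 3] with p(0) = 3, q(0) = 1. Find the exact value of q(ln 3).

A = [[6,-2],[1,3]]; eigenvalues λ = 5, 4.
Eigenvectors: (2,1) for λ=5, (1,1) for λ=4.
From the initial condition, c_1 = 2, c_2 = -1.
q(ln 3) = (2)(3^5)(1) + (-1)(3^4)(1) = 405.

405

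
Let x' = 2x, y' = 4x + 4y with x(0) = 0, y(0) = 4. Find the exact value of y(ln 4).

1024

A = [[2,0],[4,4]]; eigenvalues λ = 2, 4.
Eigenvectors: (-1,2) for λ=2, (0,-1) for λ=4.
From the initial condition, c_1 = 0, c_2 = -4.
y(ln 4) = (0)(4^2)(2) + (-4)(4^4)(-1) = 1024.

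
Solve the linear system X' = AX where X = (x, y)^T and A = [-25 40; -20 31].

x(t) = C_1e^(3t)sin(4t) - 3C_1e^(3t)cos(4t) - 3C_2e^(3t)sin(4t) - C_2e^(3t)cos(4t), y(t) = C_1e^(3t)sin(4t) - 2C_1e^(3t)cos(4t) - 2C_2e^(3t)sin(4t) - C_2e^(3t)cos(4t)

Coefficient matrix A = [[-25, 40], [-20, 31]].
Characteristic polynomial det(A - λI) = λ^2 - 6λ + 25 = 0.
Eigenvalues λ = 3 ± 4i (complex conjugate pair).
For λ=3+4i: an eigenvector is (-3,-2) - i(1,1) = (-3 - i, -2 - i).
A real fundamental pair from Re and Im of e^((3+4i)t)v: X_1 = e^(3t)(cos(4t)·(-3,-2) + sin(4t)·(1,1)), X_2 = e^(3t)(sin(4t)·(-3,-2) - cos(4t)·(1,1)).
General solution: C_1X_1 + C_2X_2.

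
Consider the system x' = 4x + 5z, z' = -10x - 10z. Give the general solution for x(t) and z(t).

Coefficient matrix A = [[4, 5], [-10, -10]].
Characteristic polynomial det(A - λI) = λ^2 + 6λ + 10 = 0.
Eigenvalues λ = -3 ± i (complex conjugate pair).
For λ=-3+i: an eigenvector is (-2,3) - i(1,-1) = (-2 - i, 3 + i).
A real fundamental pair from Re and Im of e^((-3+i)t)v: X_1 = e^(-3t)(cos(t)·(-2,3) + sin(t)·(1,-1)), X_2 = e^(-3t)(sin(t)·(-2,3) - cos(t)·(1,-1)).
General solution: c_1X_1 + c_2X_2.

x(t) = c_1e^(-3t)sin(t) - 2c_1e^(-3t)cos(t) - 2c_2e^(-3t)sin(t) - c_2e^(-3t)cos(t), z(t) = -c_1e^(-3t)sin(t) + 3c_1e^(-3t)cos(t) + 3c_2e^(-3t)sin(t) + c_2e^(-3t)cos(t)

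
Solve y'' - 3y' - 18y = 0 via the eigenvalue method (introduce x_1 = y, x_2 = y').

y(t) = K_1e^(6t) + K_2e^(-3t)

Let x_1 = y, x_2 = y'. Then x_1' = x_2 and x_2' = 18x_1 + 3x_2.
A = [[0,1],[18,3]]; det(A-λI) = λ^2 - 3λ - 18.
Eigenvalues λ = 6, -3 with eigenvectors (1,6), (1,-3).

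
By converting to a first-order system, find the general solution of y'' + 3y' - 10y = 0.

y(t) = c_1e^(2t) + c_2e^(-5t)

Let x_1 = y, x_2 = y'. Then x_1' = x_2 and x_2' = 10x_1 - 3x_2.
A = [[0,1],[10,-3]]; det(A-λI) = λ^2 + 3λ - 10.
Eigenvalues λ = 2, -5 with eigenvectors (1,2), (1,-5).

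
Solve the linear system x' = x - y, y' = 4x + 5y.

Coefficient matrix A = [[1, -1], [4, 5]].
Characteristic polynomial det(A - λI) = λ^2 - 6λ + 9 = 0.
Single eigenvalue λ = 3 with algebraic multiplicity 2.
Eigenvector v = (1,-2); generalized eigenvector w with (A-λI)w=v is (0,-1).
General solution: e^(3t)[c_1·v + c_2·(t·v + w)].

x(t) = c_1e^(3t) + c_2te^(3t), y(t) = -2c_1e^(3t) - 2c_2te^(3t) - c_2e^(3t)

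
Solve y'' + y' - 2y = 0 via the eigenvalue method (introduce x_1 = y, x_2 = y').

y(t) = K_1e^(t) + K_2e^(-2t)

Let x_1 = y, x_2 = y'. Then x_1' = x_2 and x_2' = 2x_1 - x_2.
A = [[0,1],[2,-1]]; det(A-λI) = λ^2 + λ - 2.
Eigenvalues λ = 1, -2 with eigenvectors (1,1), (1,-2).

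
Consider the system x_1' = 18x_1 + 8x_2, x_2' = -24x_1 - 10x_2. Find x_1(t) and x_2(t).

x_1(t) = -C_1e^(2t) + 2C_2e^(6t), x_2(t) = 2C_1e^(2t) - 3C_2e^(6t)

Coefficient matrix A = [[18, 8], [-24, -10]].
Characteristic polynomial det(A - λI) = λ^2 - 8λ + 12 = 0.
Eigenvalues λ = 2, 6.
For λ=2: (A-λI) row 1 is [16, 8], so an eigenvector is (-1, 2).
For λ=6: (A-λI) row 1 is [12, 8], so an eigenvector is (2, -3).
General solution: C_1e^(2t)(-1,2) + C_2e^(6t)(2,-3).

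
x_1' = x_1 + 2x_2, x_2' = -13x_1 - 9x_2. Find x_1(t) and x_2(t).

x_1(t) = c_1e^(-4t)sin(t) + c_1e^(-4t)cos(t) + c_2e^(-4t)sin(t) - c_2e^(-4t)cos(t), x_2(t) = -3c_1e^(-4t)sin(t) - 2c_1e^(-4t)cos(t) - 2c_2e^(-4t)sin(t) + 3c_2e^(-4t)cos(t)

Coefficient matrix A = [[1, 2], [-13, -9]].
Characteristic polynomial det(A - λI) = λ^2 + 8λ + 17 = 0.
Eigenvalues λ = -4 ± i (complex conjugate pair).
For λ=-4+i: an eigenvector is (1,-2) - i(1,-3) = (1 - i, -2 + 3i).
A real fundamental pair from Re and Im of e^((-4+i)t)v: X_1 = e^(-4t)(cos(t)·(1,-2) + sin(t)·(1,-3)), X_2 = e^(-4t)(sin(t)·(1,-2) - cos(t)·(1,-3)).
General solution: c_1X_1 + c_2X_2.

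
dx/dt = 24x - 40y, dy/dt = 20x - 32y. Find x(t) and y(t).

Coefficient matrix A = [[24, -40], [20, -32]].
Characteristic polynomial det(A - λI) = λ^2 + 8λ + 32 = 0.
Eigenvalues λ = -4 ± 4i (complex conjugate pair).
For λ=-4+4i: an eigenvector is (-1,-1) - i(3,2) = (-1 - 3i, -1 - 2i).
A real fundamental pair from Re and Im of e^((-4+4i)t)v: X_1 = e^(-4t)(cos(4t)·(-1,-1) + sin(4t)·(3,2)), X_2 = e^(-4t)(sin(4t)·(-1,-1) - cos(4t)·(3,2)).
General solution: c_1X_1 + c_2X_2.

x(t) = 3c_1e^(-4t)sin(4t) - c_1e^(-4t)cos(4t) - c_2e^(-4t)sin(4t) - 3c_2e^(-4t)cos(4t), y(t) = 2c_1e^(-4t)sin(4t) - c_1e^(-4t)cos(4t) - c_2e^(-4t)sin(4t) - 2c_2e^(-4t)cos(4t)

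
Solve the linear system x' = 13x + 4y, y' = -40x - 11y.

Coefficient matrix A = [[13, 4], [-40, -11]].
Characteristic polynomial det(A - λI) = λ^2 - 2λ + 17 = 0.
Eigenvalues λ = 1 ± 4i (complex conjugate pair).
For λ=1+4i: an eigenvector is (-1,3) - i(0,1) = (-1, 3 - i).
A real fundamental pair from Re and Im of e^((1+4i)t)v: X_1 = e^(t)(cos(4t)·(-1,3) + sin(4t)·(0,1)), X_2 = e^(t)(sin(4t)·(-1,3) - cos(4t)·(0,1)).
General solution: C_1X_1 + C_2X_2.

x(t) = -C_1e^(t)cos(4t) - C_2e^(t)sin(4t), y(t) = C_1e^(t)sin(4t) + 3C_1e^(t)cos(4t) + 3C_2e^(t)sin(4t) - C_2e^(t)cos(4t)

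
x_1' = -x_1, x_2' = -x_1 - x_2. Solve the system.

x_1(t) = -c_2e^(-t), x_2(t) = c_1e^(-t) + c_2te^(-t)

Coefficient matrix A = [[-1, 0], [-1, -1]].
Characteristic polynomial det(A - λI) = λ^2 + 2λ + 1 = 0.
Single eigenvalue λ = -1 with algebraic multiplicity 2.
Eigenvector v = (0,1); generalized eigenvector w with (A-λI)w=v is (-1,0).
General solution: e^(-t)[c_1·v + c_2·(t·v + w)].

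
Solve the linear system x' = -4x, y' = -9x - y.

Coefficient matrix A = [[-4, 0], [-9, -1]].
Characteristic polynomial det(A - λI) = λ^2 + 5λ + 4 = 0.
Eigenvalues λ = -4, -1.
For λ=-4: (A-λI) row 2 is [-9, 3], so an eigenvector is (1, 3).
For λ=-1: (A-λI) row 1 is [-3, 0], so an eigenvector is (0, 1).
General solution: C_1e^(-4t)(1,3) + C_2e^(-t)(0,1).

x(t) = C_1e^(-4t), y(t) = 3C_1e^(-4t) + C_2e^(-t)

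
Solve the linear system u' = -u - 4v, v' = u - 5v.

u(t) = 2c_1e^(-3t) + 2c_2te^(-3t) + 3c_2e^(-3t), v(t) = c_1e^(-3t) + c_2te^(-3t) + c_2e^(-3t)

Coefficient matrix A = [[-1, -4], [1, -5]].
Characteristic polynomial det(A - λI) = λ^2 + 6λ + 9 = 0.
Single eigenvalue λ = -3 with algebraic multiplicity 2.
Eigenvector v = (2,1); generalized eigenvector w with (A-λI)w=v is (3,1).
General solution: e^(-3t)[c_1·v + c_2·(t·v + w)].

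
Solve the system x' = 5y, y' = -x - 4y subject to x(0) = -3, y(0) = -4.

Coefficient matrix A = [[0, 5], [-1, -4]].
Characteristic polynomial det(A - λI) = λ^2 + 4λ + 5 = 0.
Eigenvalues λ = -2 ± i (complex conjugate pair).
For λ=-2+i: an eigenvector is (2,-1) - i(-1,0) = (2 + i, -1).
A real fundamental pair from Re and Im of e^((-2+i)t)v: X_1 = e^(-2t)(cos(t)·(2,-1) + sin(t)·(-1,0)), X_2 = e^(-2t)(sin(t)·(2,-1) - cos(t)·(-1,0)).
General solution: C_1X_1 + C_2X_2.
Applying x(0)=-3, y(0)=-4 gives C_1=4, C_2=-11.

x(t) = -26e^(-2t)sin(t) - 3e^(-2t)cos(t), y(t) = 11e^(-2t)sin(t) - 4e^(-2t)cos(t)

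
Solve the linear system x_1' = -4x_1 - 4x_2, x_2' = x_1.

x_1(t) = 2c_1e^(-2t) + 2c_2te^(-2t) - c_2e^(-2t), x_2(t) = -c_1e^(-2t) - c_2te^(-2t)

Coefficient matrix A = [[-4, -4], [1, 0]].
Characteristic polynomial det(A - λI) = λ^2 + 4λ + 4 = 0.
Single eigenvalue λ = -2 with algebraic multiplicity 2.
Eigenvector v = (2,-1); generalized eigenvector w with (A-λI)w=v is (-1,0).
General solution: e^(-2t)[c_1·v + c_2·(t·v + w)].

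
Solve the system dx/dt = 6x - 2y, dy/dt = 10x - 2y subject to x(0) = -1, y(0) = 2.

x(t) = -4e^(2t)sin(2t) - e^(2t)cos(2t), y(t) = -9e^(2t)sin(2t) + 2e^(2t)cos(2t)

Coefficient matrix A = [[6, -2], [10, -2]].
Characteristic polynomial det(A - λI) = λ^2 - 4λ + 8 = 0.
Eigenvalues λ = 2 ± 2i (complex conjugate pair).
For λ=2+2i: an eigenvector is (0,1) - i(-1,-2) = (0 + i, 1 + 2i).
A real fundamental pair from Re and Im of e^((2+2i)t)v: X_1 = e^(2t)(cos(2t)·(0,1) + sin(2t)·(-1,-2)), X_2 = e^(2t)(sin(2t)·(0,1) - cos(2t)·(-1,-2)).
General solution: c_1X_1 + c_2X_2.
Applying x(0)=-1, y(0)=2 gives c_1=4, c_2=-1.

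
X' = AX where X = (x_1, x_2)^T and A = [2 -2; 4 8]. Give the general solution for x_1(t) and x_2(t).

x_1(t) = -C_1e^(4t) - C_2e^(6t), x_2(t) = C_1e^(4t) + 2C_2e^(6t)

Coefficient matrix A = [[2, -2], [4, 8]].
Characteristic polynomial det(A - λI) = λ^2 - 10λ + 24 = 0.
Eigenvalues λ = 4, 6.
For λ=4: (A-λI) row 1 is [-2, -2], so an eigenvector is (-1, 1).
For λ=6: (A-λI) row 1 is [-4, -2], so an eigenvector is (-1, 2).
General solution: C_1e^(4t)(-1,1) + C_2e^(6t)(-1,2).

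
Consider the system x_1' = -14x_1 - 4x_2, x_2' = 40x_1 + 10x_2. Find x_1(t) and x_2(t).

Coefficient matrix A = [[-14, -4], [40, 10]].
Characteristic polynomial det(A - λI) = λ^2 + 4λ + 20 = 0.
Eigenvalues λ = -2 ± 4i (complex conjugate pair).
For λ=-2+4i: an eigenvector is (0,1) - i(-1,3) = (0 + i, 1 - 3i).
A real fundamental pair from Re and Im of e^((-2+4i)t)v: X_1 = e^(-2t)(cos(4t)·(0,1) + sin(4t)·(-1,3)), X_2 = e^(-2t)(sin(4t)·(0,1) - cos(4t)·(-1,3)).
General solution: K_1X_1 + K_2X_2.

x_1(t) = -K_1e^(-2t)sin(4t) + K_2e^(-2t)cos(4t), x_2(t) = 3K_1e^(-2t)sin(4t) + K_1e^(-2t)cos(4t) + K_2e^(-2t)sin(4t) - 3K_2e^(-2t)cos(4t)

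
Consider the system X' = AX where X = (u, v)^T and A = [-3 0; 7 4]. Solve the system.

Coefficient matrix A = [[-3, 0], [7, 4]].
Characteristic polynomial det(A - λI) = λ^2 - λ - 12 = 0.
Eigenvalues λ = -3, 4.
For λ=-3: (A-λI) row 2 is [7, 7], so an eigenvector is (-1, 1).
For λ=4: (A-λI) row 1 is [-7, 0], so an eigenvector is (0, -1).
General solution: K_1e^(-3t)(-1,1) + K_2e^(4t)(0,-1).

u(t) = -K_1e^(-3t), v(t) = K_1e^(-3t) - K_2e^(4t)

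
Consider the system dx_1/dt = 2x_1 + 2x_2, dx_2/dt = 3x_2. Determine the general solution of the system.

x_1(t) = 2K_1e^(3t) + K_2e^(2t), x_2(t) = K_1e^(3t)

Coefficient matrix A = [[2, 2], [0, 3]].
Characteristic polynomial det(A - λI) = λ^2 - 5λ + 6 = 0.
Eigenvalues λ = 3, 2.
For λ=3: (A-λI) row 1 is [-1, 2], so an eigenvector is (2, 1).
For λ=2: (A-λI) row 1 is [0, 2], so an eigenvector is (1, 0).
General solution: K_1e^(3t)(2,1) + K_2e^(2t)(1,0).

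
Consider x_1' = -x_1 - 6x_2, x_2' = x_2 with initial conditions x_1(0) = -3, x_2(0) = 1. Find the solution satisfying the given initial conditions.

Coefficient matrix A = [[-1, -6], [0, 1]].
Characteristic polynomial det(A - λI) = λ^2 - 1 = 0.
Eigenvalues λ = -1, 1.
For λ=-1: (A-λI) row 1 is [0, -6], so an eigenvector is (1, 0).
For λ=1: (A-λI) row 1 is [-2, -6], so an eigenvector is (-3, 1).
General solution: c_1e^(-t)(1,0) + c_2e^(t)(-3,1).
Applying x_1(0)=-3, x_2(0)=1 gives c_1=0, c_2=1.

x_1(t) = -3e^(t), x_2(t) = e^(t)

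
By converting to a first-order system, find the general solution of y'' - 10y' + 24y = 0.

y(t) = C_1e^(6t) + C_2e^(4t)

Let x_1 = y, x_2 = y'. Then x_1' = x_2 and x_2' = -24x_1 + 10x_2.
A = [[0,1],[-24,10]]; det(A-λI) = λ^2 - 10λ + 24.
Eigenvalues λ = 6, 4 with eigenvectors (1,6), (1,4).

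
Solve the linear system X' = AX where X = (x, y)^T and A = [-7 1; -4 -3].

x(t) = K_1e^(-5t) + K_2te^(-5t), y(t) = 2K_1e^(-5t) + 2K_2te^(-5t) + K_2e^(-5t)

Coefficient matrix A = [[-7, 1], [-4, -3]].
Characteristic polynomial det(A - λI) = λ^2 + 10λ + 25 = 0.
Single eigenvalue λ = -5 with algebraic multiplicity 2.
Eigenvector v = (1,2); generalized eigenvector w with (A-λI)w=v is (0,1).
General solution: e^(-5t)[K_1·v + K_2·(t·v + w)].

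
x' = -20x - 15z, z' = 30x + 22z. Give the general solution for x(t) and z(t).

x(t) = C_1e^(t)sin(3t) + 2C_1e^(t)cos(3t) + 2C_2e^(t)sin(3t) - C_2e^(t)cos(3t), z(t) = -C_1e^(t)sin(3t) - 3C_1e^(t)cos(3t) - 3C_2e^(t)sin(3t) + C_2e^(t)cos(3t)

Coefficient matrix A = [[-20, -15], [30, 22]].
Characteristic polynomial det(A - λI) = λ^2 - 2λ + 10 = 0.
Eigenvalues λ = 1 ± 3i (complex conjugate pair).
For λ=1+3i: an eigenvector is (2,-3) - i(1,-1) = (2 - i, -3 + i).
A real fundamental pair from Re and Im of e^((1+3i)t)v: X_1 = e^(t)(cos(3t)·(2,-3) + sin(3t)·(1,-1)), X_2 = e^(t)(sin(3t)·(2,-3) - cos(3t)·(1,-1)).
General solution: C_1X_1 + C_2X_2.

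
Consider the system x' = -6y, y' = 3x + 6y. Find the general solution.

Coefficient matrix A = [[0, -6], [3, 6]].
Characteristic polynomial det(A - λI) = λ^2 - 6λ + 18 = 0.
Eigenvalues λ = 3 ± 3i (complex conjugate pair).
For λ=3+3i: an eigenvector is (-1,1) - i(-1,0) = (-1 + i, 1).
A real fundamental pair from Re and Im of e^((3+3i)t)v: X_1 = e^(3t)(cos(3t)·(-1,1) + sin(3t)·(-1,0)), X_2 = e^(3t)(sin(3t)·(-1,1) - cos(3t)·(-1,0)).
General solution: C_1X_1 + C_2X_2.

x(t) = -C_1e^(3t)sin(3t) - C_1e^(3t)cos(3t) - C_2e^(3t)sin(3t) + C_2e^(3t)cos(3t), y(t) = C_1e^(3t)cos(3t) + C_2e^(3t)sin(3t)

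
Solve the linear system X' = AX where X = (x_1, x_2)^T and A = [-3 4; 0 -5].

Coefficient matrix A = [[-3, 4], [0, -5]].
Characteristic polynomial det(A - λI) = λ^2 + 8λ + 15 = 0.
Eigenvalues λ = -3, -5.
For λ=-3: (A-λI) row 1 is [0, 4], so an eigenvector is (-1, 0).
For λ=-5: (A-λI) row 1 is [2, 4], so an eigenvector is (-2, 1).
General solution: c_1e^(-3t)(-1,0) + c_2e^(-5t)(-2,1).

x_1(t) = -c_1e^(-3t) - 2c_2e^(-5t), x_2(t) = c_2e^(-5t)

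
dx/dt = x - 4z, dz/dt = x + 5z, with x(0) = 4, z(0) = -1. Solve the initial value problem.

x(t) = -4te^(3t) + 4e^(3t), z(t) = 2te^(3t) - e^(3t)

Coefficient matrix A = [[1, -4], [1, 5]].
Characteristic polynomial det(A - λI) = λ^2 - 6λ + 9 = 0.
Single eigenvalue λ = 3 with algebraic multiplicity 2.
Eigenvector v = (-2,1); generalized eigenvector w with (A-λI)w=v is (3,-1).
General solution: e^(3t)[c_1·v + c_2·(t·v + w)].
Applying x(0)=4, z(0)=-1 gives c_1=1, c_2=2.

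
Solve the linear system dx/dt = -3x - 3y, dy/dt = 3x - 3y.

Coefficient matrix A = [[-3, -3], [3, -3]].
Characteristic polynomial det(A - λI) = λ^2 + 6λ + 18 = 0.
Eigenvalues λ = -3 ± 3i (complex conjugate pair).
For λ=-3+3i: an eigenvector is (0,1) - i(-1,0) = (0 + i, 1).
A real fundamental pair from Re and Im of e^((-3+3i)t)v: X_1 = e^(-3t)(cos(3t)·(0,1) + sin(3t)·(-1,0)), X_2 = e^(-3t)(sin(3t)·(0,1) - cos(3t)·(-1,0)).
General solution: c_1X_1 + c_2X_2.

x(t) = -c_1e^(-3t)sin(3t) + c_2e^(-3t)cos(3t), y(t) = c_1e^(-3t)cos(3t) + c_2e^(-3t)sin(3t)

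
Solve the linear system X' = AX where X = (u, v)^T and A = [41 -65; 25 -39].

Coefficient matrix A = [[41, -65], [25, -39]].
Characteristic polynomial det(A - λI) = λ^2 - 2λ + 26 = 0.
Eigenvalues λ = 1 ± 5i (complex conjugate pair).
For λ=1+5i: an eigenvector is (2,1) - i(3,2) = (2 - 3i, 1 - 2i).
A real fundamental pair from Re and Im of e^((1+5i)t)v: X_1 = e^(t)(cos(5t)·(2,1) + sin(5t)·(3,2)), X_2 = e^(t)(sin(5t)·(2,1) - cos(5t)·(3,2)).
General solution: K_1X_1 + K_2X_2.

u(t) = 3K_1e^(t)sin(5t) + 2K_1e^(t)cos(5t) + 2K_2e^(t)sin(5t) - 3K_2e^(t)cos(5t), v(t) = 2K_1e^(t)sin(5t) + K_1e^(t)cos(5t) + K_2e^(t)sin(5t) - 2K_2e^(t)cos(5t)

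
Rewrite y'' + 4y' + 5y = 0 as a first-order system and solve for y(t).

y(t) = K_1e^(-2t)cos(t) + K_2e^(-2t)sin(t)

Let x_1 = y, x_2 = y'. Then x_1' = x_2 and x_2' = -5x_1 - 4x_2.
A = [[0,1],[-5,-4]]; det(A-λI) = λ^2 + 4λ + 5.
Eigenvalues λ = -2 ± i.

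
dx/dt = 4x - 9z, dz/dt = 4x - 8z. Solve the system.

Coefficient matrix A = [[4, -9], [4, -8]].
Characteristic polynomial det(A - λI) = λ^2 + 4λ + 4 = 0.
Single eigenvalue λ = -2 with algebraic multiplicity 2.
Eigenvector v = (3,2); generalized eigenvector w with (A-λI)w=v is (-1,-1).
General solution: e^(-2t)[c_1·v + c_2·(t·v + w)].

x(t) = 3c_1e^(-2t) + 3c_2te^(-2t) - c_2e^(-2t), z(t) = 2c_1e^(-2t) + 2c_2te^(-2t) - c_2e^(-2t)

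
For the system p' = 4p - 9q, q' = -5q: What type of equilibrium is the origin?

saddle

A = [[4,-9],[0,-5]]; det(A-λI) = λ^2 + λ - 20.
λ = 4, -5: opposite signs.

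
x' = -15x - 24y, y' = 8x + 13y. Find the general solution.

x(t) = 2c_1e^(-3t) - 3c_2e^(t), y(t) = -c_1e^(-3t) + 2c_2e^(t)

Coefficient matrix A = [[-15, -24], [8, 13]].
Characteristic polynomial det(A - λI) = λ^2 + 2λ - 3 = 0.
Eigenvalues λ = -3, 1.
For λ=-3: (A-λI) row 1 is [-12, -24], so an eigenvector is (2, -1).
For λ=1: (A-λI) row 1 is [-16, -24], so an eigenvector is (-3, 2).
General solution: c_1e^(-3t)(2,-1) + c_2e^(t)(-3,2).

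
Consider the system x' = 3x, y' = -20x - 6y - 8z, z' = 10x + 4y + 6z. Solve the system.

Coefficient matrix A = [[3, 0, 0], [-20, -6, -8], [10, 4, 6]].
det(A - λI) = 0 gives eigenvalues λ = 3, -2, 2.
For λ=3: eigenvector (1,-4,2).
For λ=-2: eigenvector (0,-2,1).
For λ=2: eigenvector (0,-1,1).
General solution: c_1e^(3t)(1,-4,2) + c_2e^(-2t)(0,-2,1) + c_3e^(2t)(0,-1,1).

x(t) = c_1e^(3t), y(t) = -4c_1e^(3t) - 2c_2e^(-2t) - c_3e^(2t), z(t) = 2c_1e^(3t) + c_2e^(-2t) + c_3e^(2t)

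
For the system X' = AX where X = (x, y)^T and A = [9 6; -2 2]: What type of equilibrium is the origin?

unstable node

A = [[9,6],[-2,2]]; det(A-λI) = λ^2 - 11λ + 30.
λ = 6, 5: both positive.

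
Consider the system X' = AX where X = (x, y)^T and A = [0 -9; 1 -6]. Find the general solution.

x(t) = 3c_1e^(-3t) + 3c_2te^(-3t) + c_2e^(-3t), y(t) = c_1e^(-3t) + c_2te^(-3t)

Coefficient matrix A = [[0, -9], [1, -6]].
Characteristic polynomial det(A - λI) = λ^2 + 6λ + 9 = 0.
Single eigenvalue λ = -3 with algebraic multiplicity 2.
Eigenvector v = (3,1); generalized eigenvector w with (A-λI)w=v is (1,0).
General solution: e^(-3t)[c_1·v + c_2·(t·v + w)].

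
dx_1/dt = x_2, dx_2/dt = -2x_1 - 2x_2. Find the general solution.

Coefficient matrix A = [[0, 1], [-2, -2]].
Characteristic polynomial det(A - λI) = λ^2 + 2λ + 2 = 0.
Eigenvalues λ = -1 ± i (complex conjugate pair).
For λ=-1+i: an eigenvector is (0,1) - i(1,-1) = (0 - i, 1 + i).
A real fundamental pair from Re and Im of e^((-1+i)t)v: X_1 = e^(-t)(cos(t)·(0,1) + sin(t)·(1,-1)), X_2 = e^(-t)(sin(t)·(0,1) - cos(t)·(1,-1)).
General solution: K_1X_1 + K_2X_2.

x_1(t) = K_1e^(-t)sin(t) - K_2e^(-t)cos(t), x_2(t) = -K_1e^(-t)sin(t) + K_1e^(-t)cos(t) + K_2e^(-t)sin(t) + K_2e^(-t)cos(t)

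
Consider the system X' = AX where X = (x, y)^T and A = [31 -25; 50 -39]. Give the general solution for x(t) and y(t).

x(t) = -2K_1e^(-4t)sin(5t) - K_1e^(-4t)cos(5t) - K_2e^(-4t)sin(5t) + 2K_2e^(-4t)cos(5t), y(t) = -3K_1e^(-4t)sin(5t) - K_1e^(-4t)cos(5t) - K_2e^(-4t)sin(5t) + 3K_2e^(-4t)cos(5t)

Coefficient matrix A = [[31, -25], [50, -39]].
Characteristic polynomial det(A - λI) = λ^2 + 8λ + 41 = 0.
Eigenvalues λ = -4 ± 5i (complex conjugate pair).
For λ=-4+5i: an eigenvector is (-1,-1) - i(-2,-3) = (-1 + 2i, -1 + 3i).
A real fundamental pair from Re and Im of e^((-4+5i)t)v: X_1 = e^(-4t)(cos(5t)·(-1,-1) + sin(5t)·(-2,-3)), X_2 = e^(-4t)(sin(5t)·(-1,-1) - cos(5t)·(-2,-3)).
General solution: K_1X_1 + K_2X_2.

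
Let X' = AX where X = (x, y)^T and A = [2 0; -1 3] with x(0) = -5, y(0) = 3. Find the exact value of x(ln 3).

A = [[2,0],[-1,3]]; eigenvalues λ = 2, 3.
Eigenvectors: (1,1) for λ=2, (0,-1) for λ=3.
From the initial condition, c_1 = -5, c_2 = -8.
x(ln 3) = (-5)(3^2)(1) + (-8)(3^3)(0) = -45.

-45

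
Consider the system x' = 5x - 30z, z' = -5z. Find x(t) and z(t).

Coefficient matrix A = [[5, -30], [0, -5]].
Characteristic polynomial det(A - λI) = λ^2 - 25 = 0.
Eigenvalues λ = 5, -5.
For λ=5: (A-λI) row 1 is [0, -30], so an eigenvector is (1, 0).
For λ=-5: (A-λI) row 1 is [10, -30], so an eigenvector is (-3, -1).
General solution: K_1e^(5t)(1,0) + K_2e^(-5t)(-3,-1).

x(t) = K_1e^(5t) - 3K_2e^(-5t), z(t) = -K_2e^(-5t)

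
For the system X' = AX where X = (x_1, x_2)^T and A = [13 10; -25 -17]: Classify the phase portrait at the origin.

stable spiral

A = [[13,10],[-25,-17]]; det(A-λI) = λ^2 + 4λ + 29.
λ = -2 ± 5i: negative real part.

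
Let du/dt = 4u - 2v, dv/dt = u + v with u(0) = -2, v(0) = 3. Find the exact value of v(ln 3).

-63

A = [[4,-2],[1,1]]; eigenvalues λ = 3, 2.
Eigenvectors: (-2,-1) for λ=3, (-1,-1) for λ=2.
From the initial condition, c_1 = 5, c_2 = -8.
v(ln 3) = (5)(3^3)(-1) + (-8)(3^2)(-1) = -63.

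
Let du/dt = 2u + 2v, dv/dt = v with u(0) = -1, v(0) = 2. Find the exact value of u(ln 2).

4

A = [[2,2],[0,1]]; eigenvalues λ = 1, 2.
Eigenvectors: (2,-1) for λ=1, (1,0) for λ=2.
From the initial condition, c_1 = -2, c_2 = 3.
u(ln 2) = (-2)(2^1)(2) + (3)(2^2)(1) = 4.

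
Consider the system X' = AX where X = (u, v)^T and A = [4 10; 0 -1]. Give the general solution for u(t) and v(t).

u(t) = C_1e^(4t) - 2C_2e^(-t), v(t) = C_2e^(-t)

Coefficient matrix A = [[4, 10], [0, -1]].
Characteristic polynomial det(A - λI) = λ^2 - 3λ - 4 = 0.
Eigenvalues λ = 4, -1.
For λ=4: (A-λI) row 1 is [0, 10], so an eigenvector is (1, 0).
For λ=-1: (A-λI) row 1 is [5, 10], so an eigenvector is (-2, 1).
General solution: C_1e^(4t)(1,0) + C_2e^(-t)(-2,1).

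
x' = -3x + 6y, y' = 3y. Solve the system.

x(t) = -c_1e^(-3t) + c_2e^(3t), y(t) = c_2e^(3t)

Coefficient matrix A = [[-3, 6], [0, 3]].
Characteristic polynomial det(A - λI) = λ^2 - 9 = 0.
Eigenvalues λ = -3, 3.
For λ=-3: (A-λI) row 1 is [0, 6], so an eigenvector is (-1, 0).
For λ=3: (A-λI) row 1 is [-6, 6], so an eigenvector is (1, 1).
General solution: c_1e^(-3t)(-1,0) + c_2e^(3t)(1,1).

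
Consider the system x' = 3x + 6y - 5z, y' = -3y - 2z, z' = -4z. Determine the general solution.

x(t) = -c_1e^(-4t) - c_2e^(-3t) + c_3e^(3t), y(t) = 2c_1e^(-4t) + c_2e^(-3t), z(t) = c_1e^(-4t)

Coefficient matrix A = [[3, 6, -5], [0, -3, -2], [0, 0, -4]].
det(A - λI) = 0 gives eigenvalues λ = -4, -3, 3.
For λ=-4: eigenvector (-1,2,1).
For λ=-3: eigenvector (-1,1,0).
For λ=3: eigenvector (1,0,0).
General solution: c_1e^(-4t)(-1,2,1) + c_2e^(-3t)(-1,1,0) + c_3e^(3t)(1,0,0).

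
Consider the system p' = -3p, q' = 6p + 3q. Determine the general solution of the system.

p(t) = -C_2e^(-3t), q(t) = C_1e^(3t) + C_2e^(-3t)

Coefficient matrix A = [[-3, 0], [6, 3]].
Characteristic polynomial det(A - λI) = λ^2 - 9 = 0.
Eigenvalues λ = 3, -3.
For λ=3: (A-λI) row 1 is [-6, 0], so an eigenvector is (0, 1).
For λ=-3: (A-λI) row 2 is [6, 6], so an eigenvector is (-1, 1).
General solution: C_1e^(3t)(0,1) + C_2e^(-3t)(-1,1).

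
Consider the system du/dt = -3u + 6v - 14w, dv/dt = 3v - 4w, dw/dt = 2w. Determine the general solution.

Coefficient matrix A = [[-3, 6, -14], [0, 3, -4], [0, 0, 2]].
det(A - λI) = 0 gives eigenvalues λ = -3, 2, 3.
For λ=-3: eigenvector (1,0,0).
For λ=2: eigenvector (2,4,1).
For λ=3: eigenvector (1,1,0).
General solution: C_1e^(-3t)(1,0,0) + C_2e^(2t)(2,4,1) + C_3e^(3t)(1,1,0).

u(t) = C_1e^(-3t) + 2C_2e^(2t) + C_3e^(3t), v(t) = 4C_2e^(2t) + C_3e^(3t), w(t) = C_2e^(2t)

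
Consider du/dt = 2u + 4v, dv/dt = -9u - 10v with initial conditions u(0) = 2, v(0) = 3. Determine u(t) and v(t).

u(t) = 24te^(-4t) + 2e^(-4t), v(t) = -36te^(-4t) + 3e^(-4t)

Coefficient matrix A = [[2, 4], [-9, -10]].
Characteristic polynomial det(A - λI) = λ^2 + 8λ + 16 = 0.
Single eigenvalue λ = -4 with algebraic multiplicity 2.
Eigenvector v = (-2,3); generalized eigenvector w with (A-λI)w=v is (-1,1).
General solution: e^(-4t)[K_1·v + K_2·(t·v + w)].
Applying u(0)=2, v(0)=3 gives K_1=5, K_2=-12.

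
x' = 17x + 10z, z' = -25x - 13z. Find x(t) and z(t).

Coefficient matrix A = [[17, 10], [-25, -13]].
Characteristic polynomial det(A - λI) = λ^2 - 4λ + 29 = 0.
Eigenvalues λ = 2 ± 5i (complex conjugate pair).
For λ=2+5i: an eigenvector is (-1,2) - i(1,-1) = (-1 - i, 2 + i).
A real fundamental pair from Re and Im of e^((2+5i)t)v: X_1 = e^(2t)(cos(5t)·(-1,2) + sin(5t)·(1,-1)), X_2 = e^(2t)(sin(5t)·(-1,2) - cos(5t)·(1,-1)).
General solution: K_1X_1 + K_2X_2.

x(t) = K_1e^(2t)sin(5t) - K_1e^(2t)cos(5t) - K_2e^(2t)sin(5t) - K_2e^(2t)cos(5t), z(t) = -K_1e^(2t)sin(5t) + 2K_1e^(2t)cos(5t) + 2K_2e^(2t)sin(5t) + K_2e^(2t)cos(5t)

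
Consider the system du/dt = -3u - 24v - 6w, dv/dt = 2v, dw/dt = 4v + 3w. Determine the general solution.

Coefficient matrix A = [[-3, -24, -6], [0, 2, 0], [0, 4, 3]].
det(A - λI) = 0 gives eigenvalues λ = 2, -3, 3.
For λ=2: eigenvector (0,1,-4).
For λ=-3: eigenvector (1,0,0).
For λ=3: eigenvector (-1,0,1).
General solution: K_1e^(2t)(0,1,-4) + K_2e^(-3t)(1,0,0) + K_3e^(3t)(-1,0,1).

u(t) = K_2e^(-3t) - K_3e^(3t), v(t) = K_1e^(2t), w(t) = -4K_1e^(2t) + K_3e^(3t)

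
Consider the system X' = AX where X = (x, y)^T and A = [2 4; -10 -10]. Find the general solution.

x(t) = K_1e^(-4t)sin(2t) + K_1e^(-4t)cos(2t) + K_2e^(-4t)sin(2t) - K_2e^(-4t)cos(2t), y(t) = -2K_1e^(-4t)sin(2t) - K_1e^(-4t)cos(2t) - K_2e^(-4t)sin(2t) + 2K_2e^(-4t)cos(2t)

Coefficient matrix A = [[2, 4], [-10, -10]].
Characteristic polynomial det(A - λI) = λ^2 + 8λ + 20 = 0.
Eigenvalues λ = -4 ± 2i (complex conjugate pair).
For λ=-4+2i: an eigenvector is (1,-1) - i(1,-2) = (1 - i, -1 + 2i).
A real fundamental pair from Re and Im of e^((-4+2i)t)v: X_1 = e^(-4t)(cos(2t)·(1,-1) + sin(2t)·(1,-2)), X_2 = e^(-4t)(sin(2t)·(1,-1) - cos(2t)·(1,-2)).
General solution: K_1X_1 + K_2X_2.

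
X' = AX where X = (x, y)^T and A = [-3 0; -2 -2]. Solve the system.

Coefficient matrix A = [[-3, 0], [-2, -2]].
Characteristic polynomial det(A - λI) = λ^2 + 5λ + 6 = 0.
Eigenvalues λ = -2, -3.
For λ=-2: (A-λI) row 1 is [-1, 0], so an eigenvector is (0, -1).
For λ=-3: (A-λI) row 2 is [-2, 1], so an eigenvector is (1, 2).
General solution: c_1e^(-2t)(0,-1) + c_2e^(-3t)(1,2).

x(t) = c_2e^(-3t), y(t) = -c_1e^(-2t) + 2c_2e^(-3t)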